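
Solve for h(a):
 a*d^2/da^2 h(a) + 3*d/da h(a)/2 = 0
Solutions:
 h(a) = C1 + C2/sqrt(a)


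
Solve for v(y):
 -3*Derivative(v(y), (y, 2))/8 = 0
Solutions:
 v(y) = C1 + C2*y


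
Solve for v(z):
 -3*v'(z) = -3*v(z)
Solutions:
 v(z) = C1*exp(z)


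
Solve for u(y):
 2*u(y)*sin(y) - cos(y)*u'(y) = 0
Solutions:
 u(y) = C1/cos(y)^2


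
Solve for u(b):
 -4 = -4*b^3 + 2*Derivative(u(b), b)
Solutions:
 u(b) = C1 + b^4/2 - 2*b


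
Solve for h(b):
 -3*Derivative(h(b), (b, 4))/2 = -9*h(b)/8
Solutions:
 h(b) = C1*exp(-sqrt(2)*3^(1/4)*b/2) + C2*exp(sqrt(2)*3^(1/4)*b/2) + C3*sin(sqrt(2)*3^(1/4)*b/2) + C4*cos(sqrt(2)*3^(1/4)*b/2)


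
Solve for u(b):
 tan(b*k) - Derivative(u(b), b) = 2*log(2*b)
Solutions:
 u(b) = C1 - 2*b*log(b) - 2*b*log(2) + 2*b + Piecewise((-log(cos(b*k))/k, Ne(k, 0)), (0, True))


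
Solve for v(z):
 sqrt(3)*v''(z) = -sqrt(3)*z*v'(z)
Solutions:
 v(z) = C1 + C2*erf(sqrt(2)*z/2)


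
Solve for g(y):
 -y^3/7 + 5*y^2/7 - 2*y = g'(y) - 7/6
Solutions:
 g(y) = C1 - y^4/28 + 5*y^3/21 - y^2 + 7*y/6


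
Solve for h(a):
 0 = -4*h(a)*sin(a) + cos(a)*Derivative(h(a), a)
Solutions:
 h(a) = C1/cos(a)^4


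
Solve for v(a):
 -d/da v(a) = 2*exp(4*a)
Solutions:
 v(a) = C1 - exp(4*a)/2


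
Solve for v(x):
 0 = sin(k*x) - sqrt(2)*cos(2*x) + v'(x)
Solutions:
 v(x) = C1 + sqrt(2)*sin(2*x)/2 + cos(k*x)/k


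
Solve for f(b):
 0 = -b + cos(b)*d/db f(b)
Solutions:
 f(b) = C1 + Integral(b/cos(b), b)


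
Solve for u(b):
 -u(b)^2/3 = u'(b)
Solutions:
 u(b) = 3/(C1 + b)


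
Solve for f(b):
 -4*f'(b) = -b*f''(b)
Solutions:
 f(b) = C1 + C2*b^5


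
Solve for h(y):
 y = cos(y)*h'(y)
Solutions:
 h(y) = C1 + Integral(y/cos(y), y)


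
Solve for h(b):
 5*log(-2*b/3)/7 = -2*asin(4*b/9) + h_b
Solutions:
 h(b) = C1 + 5*b*log(-b)/7 + 2*b*asin(4*b/9) - 5*b*log(3)/7 - 5*b/7 + 5*b*log(2)/7 + sqrt(81 - 16*b^2)/2


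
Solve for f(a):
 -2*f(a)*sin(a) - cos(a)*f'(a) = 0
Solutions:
 f(a) = C1*cos(a)^2


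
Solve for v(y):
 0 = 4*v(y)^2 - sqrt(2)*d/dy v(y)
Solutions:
 v(y) = -1/(C1 + 2*sqrt(2)*y)


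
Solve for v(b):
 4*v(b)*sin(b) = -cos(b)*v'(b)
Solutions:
 v(b) = C1*cos(b)^4


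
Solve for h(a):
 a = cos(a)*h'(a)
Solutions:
 h(a) = C1 + Integral(a/cos(a), a)


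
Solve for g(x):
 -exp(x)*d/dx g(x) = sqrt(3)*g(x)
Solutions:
 g(x) = C1*exp(sqrt(3)*exp(-x))


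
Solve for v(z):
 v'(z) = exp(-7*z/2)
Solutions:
 v(z) = C1 - 2*exp(-7*z/2)/7


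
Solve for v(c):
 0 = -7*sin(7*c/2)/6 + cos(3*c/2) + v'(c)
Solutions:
 v(c) = C1 - 2*sin(3*c/2)/3 - cos(7*c/2)/3


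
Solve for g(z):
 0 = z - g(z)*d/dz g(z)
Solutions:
 g(z) = -sqrt(C1 + z^2)
 g(z) = sqrt(C1 + z^2)


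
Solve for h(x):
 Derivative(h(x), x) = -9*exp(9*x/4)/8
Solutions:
 h(x) = C1 - exp(9*x/4)/2


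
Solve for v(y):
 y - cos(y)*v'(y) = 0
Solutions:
 v(y) = C1 + Integral(y/cos(y), y)


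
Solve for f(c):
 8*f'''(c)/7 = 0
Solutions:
 f(c) = C1 + C2*c + C3*c^2


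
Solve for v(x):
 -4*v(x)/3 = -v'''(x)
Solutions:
 v(x) = C3*exp(6^(2/3)*x/3) + (C1*sin(2^(2/3)*3^(1/6)*x/2) + C2*cos(2^(2/3)*3^(1/6)*x/2))*exp(-6^(2/3)*x/6)


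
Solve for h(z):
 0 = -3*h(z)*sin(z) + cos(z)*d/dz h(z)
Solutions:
 h(z) = C1/cos(z)^3


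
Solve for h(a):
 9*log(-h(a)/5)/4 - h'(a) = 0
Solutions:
 -4*Integral(1/(log(-_y) - log(5)), (_y, h(a)))/9 = C1 - a


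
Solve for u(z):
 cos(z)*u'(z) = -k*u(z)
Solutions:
 u(z) = C1*exp(k*(log(sin(z) - 1) - log(sin(z) + 1))/2)


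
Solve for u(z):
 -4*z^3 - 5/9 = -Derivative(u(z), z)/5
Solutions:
 u(z) = C1 + 5*z^4 + 25*z/9


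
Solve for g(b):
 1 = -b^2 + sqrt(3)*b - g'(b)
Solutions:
 g(b) = C1 - b^3/3 + sqrt(3)*b^2/2 - b


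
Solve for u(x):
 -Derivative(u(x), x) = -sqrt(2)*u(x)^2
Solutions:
 u(x) = -1/(C1 + sqrt(2)*x)


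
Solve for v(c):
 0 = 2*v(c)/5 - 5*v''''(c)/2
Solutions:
 v(c) = C1*exp(-sqrt(10)*c/5) + C2*exp(sqrt(10)*c/5) + C3*sin(sqrt(10)*c/5) + C4*cos(sqrt(10)*c/5)


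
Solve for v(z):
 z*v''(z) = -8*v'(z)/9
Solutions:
 v(z) = C1 + C2*z^(1/9)


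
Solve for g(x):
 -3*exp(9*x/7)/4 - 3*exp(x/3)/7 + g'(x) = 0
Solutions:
 g(x) = C1 + 7*exp(9*x/7)/12 + 9*exp(x/3)/7


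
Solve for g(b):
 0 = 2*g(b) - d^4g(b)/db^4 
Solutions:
 g(b) = C1*exp(-2^(1/4)*b) + C2*exp(2^(1/4)*b) + C3*sin(2^(1/4)*b) + C4*cos(2^(1/4)*b)


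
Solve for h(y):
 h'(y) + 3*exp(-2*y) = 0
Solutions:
 h(y) = C1 + 3*exp(-2*y)/2


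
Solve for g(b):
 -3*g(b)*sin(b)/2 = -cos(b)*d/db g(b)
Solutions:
 g(b) = C1/cos(b)^(3/2)


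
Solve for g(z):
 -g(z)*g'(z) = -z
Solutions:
 g(z) = -sqrt(C1 + z^2)
 g(z) = sqrt(C1 + z^2)


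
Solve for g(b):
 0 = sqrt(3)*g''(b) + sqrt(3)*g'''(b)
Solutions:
 g(b) = C1 + C2*b + C3*exp(-b)


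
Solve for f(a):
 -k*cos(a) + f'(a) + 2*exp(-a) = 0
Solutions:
 f(a) = C1 + k*sin(a) + 2*exp(-a)


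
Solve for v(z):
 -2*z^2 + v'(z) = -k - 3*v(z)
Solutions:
 v(z) = C1*exp(-3*z) - k/3 + 2*z^2/3 - 4*z/9 + 4/27


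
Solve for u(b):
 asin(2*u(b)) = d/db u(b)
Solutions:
 Integral(1/asin(2*_y), (_y, u(b))) = C1 + b


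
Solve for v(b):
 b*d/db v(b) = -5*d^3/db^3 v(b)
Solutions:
 v(b) = C1 + Integral(C2*airyai(-5^(2/3)*b/5) + C3*airybi(-5^(2/3)*b/5), b)


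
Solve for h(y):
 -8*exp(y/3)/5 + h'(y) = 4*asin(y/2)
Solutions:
 h(y) = C1 + 4*y*asin(y/2) + 4*sqrt(4 - y^2) + 24*exp(y/3)/5


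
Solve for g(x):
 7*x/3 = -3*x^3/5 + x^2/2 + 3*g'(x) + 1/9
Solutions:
 g(x) = C1 + x^4/20 - x^3/18 + 7*x^2/18 - x/27


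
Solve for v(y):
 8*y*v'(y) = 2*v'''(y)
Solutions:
 v(y) = C1 + Integral(C2*airyai(2^(2/3)*y) + C3*airybi(2^(2/3)*y), y)


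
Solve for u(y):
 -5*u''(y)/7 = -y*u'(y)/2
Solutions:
 u(y) = C1 + C2*erfi(sqrt(35)*y/10)


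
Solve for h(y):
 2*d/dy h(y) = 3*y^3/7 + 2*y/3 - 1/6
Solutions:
 h(y) = C1 + 3*y^4/56 + y^2/6 - y/12


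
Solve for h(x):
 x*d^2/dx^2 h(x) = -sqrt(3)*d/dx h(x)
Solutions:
 h(x) = C1 + C2*x^(1 - sqrt(3))


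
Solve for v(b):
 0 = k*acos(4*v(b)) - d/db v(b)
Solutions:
 Integral(1/acos(4*_y), (_y, v(b))) = C1 + b*k


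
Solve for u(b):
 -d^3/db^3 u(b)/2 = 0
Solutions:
 u(b) = C1 + C2*b + C3*b^2


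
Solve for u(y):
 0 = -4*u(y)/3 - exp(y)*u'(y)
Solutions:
 u(y) = C1*exp(4*exp(-y)/3)


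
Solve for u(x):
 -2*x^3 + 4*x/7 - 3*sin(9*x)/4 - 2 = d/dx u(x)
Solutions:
 u(x) = C1 - x^4/2 + 2*x^2/7 - 2*x + cos(9*x)/12


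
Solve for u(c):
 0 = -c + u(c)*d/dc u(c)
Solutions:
 u(c) = -sqrt(C1 + c^2)
 u(c) = sqrt(C1 + c^2)


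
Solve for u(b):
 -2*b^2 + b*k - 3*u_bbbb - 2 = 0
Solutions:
 u(b) = C1 + C2*b + C3*b^2 + C4*b^3 - b^6/540 + b^5*k/360 - b^4/36


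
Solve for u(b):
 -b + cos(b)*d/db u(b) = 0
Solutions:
 u(b) = C1 + Integral(b/cos(b), b)


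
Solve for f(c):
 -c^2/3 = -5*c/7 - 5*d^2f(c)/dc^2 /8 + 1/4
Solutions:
 f(c) = C1 + C2*c + 2*c^4/45 - 4*c^3/21 + c^2/5


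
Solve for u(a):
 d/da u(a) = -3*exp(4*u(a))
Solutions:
 u(a) = log(-I*(1/(C1 + 12*a))^(1/4))
 u(a) = log(I*(1/(C1 + 12*a))^(1/4))
 u(a) = log(-(1/(C1 + 12*a))^(1/4))
 u(a) = log(1/(C1 + 12*a))/4


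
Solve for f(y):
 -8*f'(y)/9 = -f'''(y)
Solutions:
 f(y) = C1 + C2*exp(-2*sqrt(2)*y/3) + C3*exp(2*sqrt(2)*y/3)


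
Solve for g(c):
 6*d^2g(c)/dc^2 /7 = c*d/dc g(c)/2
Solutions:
 g(c) = C1 + C2*erfi(sqrt(42)*c/12)


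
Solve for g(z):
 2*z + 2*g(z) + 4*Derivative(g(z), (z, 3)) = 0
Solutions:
 g(z) = C3*exp(-2^(2/3)*z/2) - z + (C1*sin(2^(2/3)*sqrt(3)*z/4) + C2*cos(2^(2/3)*sqrt(3)*z/4))*exp(2^(2/3)*z/4)


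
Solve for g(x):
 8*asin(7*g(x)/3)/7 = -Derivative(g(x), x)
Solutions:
 Integral(1/asin(7*_y/3), (_y, g(x))) = C1 - 8*x/7


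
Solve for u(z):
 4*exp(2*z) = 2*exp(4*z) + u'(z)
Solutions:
 u(z) = C1 - exp(4*z)/2 + 2*exp(2*z)


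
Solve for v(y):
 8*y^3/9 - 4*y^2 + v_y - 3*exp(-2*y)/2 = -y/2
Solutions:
 v(y) = C1 - 2*y^4/9 + 4*y^3/3 - y^2/4 - 3*exp(-2*y)/4


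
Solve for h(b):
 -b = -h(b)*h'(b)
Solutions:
 h(b) = -sqrt(C1 + b^2)
 h(b) = sqrt(C1 + b^2)


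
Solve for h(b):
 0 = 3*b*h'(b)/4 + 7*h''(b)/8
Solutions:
 h(b) = C1 + C2*erf(sqrt(21)*b/7)


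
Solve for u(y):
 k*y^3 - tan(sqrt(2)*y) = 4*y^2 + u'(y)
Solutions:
 u(y) = C1 + k*y^4/4 - 4*y^3/3 + sqrt(2)*log(cos(sqrt(2)*y))/2


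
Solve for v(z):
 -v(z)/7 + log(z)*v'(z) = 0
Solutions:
 v(z) = C1*exp(li(z)/7)


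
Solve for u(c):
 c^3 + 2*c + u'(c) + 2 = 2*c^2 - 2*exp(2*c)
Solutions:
 u(c) = C1 - c^4/4 + 2*c^3/3 - c^2 - 2*c - exp(2*c)


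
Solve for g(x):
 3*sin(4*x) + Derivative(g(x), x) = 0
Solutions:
 g(x) = C1 + 3*cos(4*x)/4


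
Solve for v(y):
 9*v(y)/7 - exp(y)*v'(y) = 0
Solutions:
 v(y) = C1*exp(-9*exp(-y)/7)


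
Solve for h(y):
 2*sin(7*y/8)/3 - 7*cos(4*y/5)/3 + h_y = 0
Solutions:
 h(y) = C1 + 35*sin(4*y/5)/12 + 16*cos(7*y/8)/21


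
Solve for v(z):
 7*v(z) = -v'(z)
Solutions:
 v(z) = C1*exp(-7*z)


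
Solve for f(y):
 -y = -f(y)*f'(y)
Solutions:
 f(y) = -sqrt(C1 + y^2)
 f(y) = sqrt(C1 + y^2)


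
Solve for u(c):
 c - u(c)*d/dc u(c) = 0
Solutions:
 u(c) = -sqrt(C1 + c^2)
 u(c) = sqrt(C1 + c^2)


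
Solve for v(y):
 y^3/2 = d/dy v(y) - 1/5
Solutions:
 v(y) = C1 + y^4/8 + y/5


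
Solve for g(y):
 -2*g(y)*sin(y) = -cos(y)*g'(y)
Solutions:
 g(y) = C1/cos(y)^2


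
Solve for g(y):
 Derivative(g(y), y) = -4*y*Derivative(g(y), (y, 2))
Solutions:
 g(y) = C1 + C2*y^(3/4)


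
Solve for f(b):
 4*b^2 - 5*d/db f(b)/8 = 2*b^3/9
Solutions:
 f(b) = C1 - 4*b^4/45 + 32*b^3/15


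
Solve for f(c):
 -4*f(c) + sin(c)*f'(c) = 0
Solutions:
 f(c) = C1*(cos(c)^2 - 2*cos(c) + 1)/(cos(c)^2 + 2*cos(c) + 1)


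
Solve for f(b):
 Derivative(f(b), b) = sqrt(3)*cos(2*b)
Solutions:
 f(b) = C1 + sqrt(3)*sin(2*b)/2


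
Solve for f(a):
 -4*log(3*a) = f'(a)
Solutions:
 f(a) = C1 - 4*a*log(a) - a*log(81) + 4*a


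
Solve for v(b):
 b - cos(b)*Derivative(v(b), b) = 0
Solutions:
 v(b) = C1 + Integral(b/cos(b), b)


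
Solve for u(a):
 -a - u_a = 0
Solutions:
 u(a) = C1 - a^2/2


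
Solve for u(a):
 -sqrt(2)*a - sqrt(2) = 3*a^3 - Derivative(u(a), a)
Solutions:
 u(a) = C1 + 3*a^4/4 + sqrt(2)*a^2/2 + sqrt(2)*a


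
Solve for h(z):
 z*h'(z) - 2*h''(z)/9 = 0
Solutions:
 h(z) = C1 + C2*erfi(3*z/2)


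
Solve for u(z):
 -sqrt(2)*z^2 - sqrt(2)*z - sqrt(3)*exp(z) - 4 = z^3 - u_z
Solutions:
 u(z) = C1 + z^4/4 + sqrt(2)*z^3/3 + sqrt(2)*z^2/2 + 4*z + sqrt(3)*exp(z)


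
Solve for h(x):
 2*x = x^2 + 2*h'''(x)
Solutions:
 h(x) = C1 + C2*x + C3*x^2 - x^5/120 + x^4/24


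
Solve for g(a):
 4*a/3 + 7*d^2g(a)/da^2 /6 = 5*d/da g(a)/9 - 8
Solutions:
 g(a) = C1 + C2*exp(10*a/21) + 6*a^2/5 + 486*a/25


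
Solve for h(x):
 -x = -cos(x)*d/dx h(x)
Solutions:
 h(x) = C1 + Integral(x/cos(x), x)


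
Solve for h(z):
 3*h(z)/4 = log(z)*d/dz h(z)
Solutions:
 h(z) = C1*exp(3*li(z)/4)


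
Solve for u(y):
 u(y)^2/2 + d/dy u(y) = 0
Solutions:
 u(y) = 2/(C1 + y)


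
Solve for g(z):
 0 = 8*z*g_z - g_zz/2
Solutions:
 g(z) = C1 + C2*erfi(2*sqrt(2)*z)


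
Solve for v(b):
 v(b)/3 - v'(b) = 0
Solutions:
 v(b) = C1*exp(b/3)


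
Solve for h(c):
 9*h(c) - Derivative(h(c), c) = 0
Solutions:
 h(c) = C1*exp(9*c)


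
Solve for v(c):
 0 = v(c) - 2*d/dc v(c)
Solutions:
 v(c) = C1*exp(c/2)


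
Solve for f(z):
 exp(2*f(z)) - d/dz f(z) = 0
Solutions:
 f(z) = log(-sqrt(-1/(C1 + z))) - log(2)/2
 f(z) = log(-1/(C1 + z))/2 - log(2)/2


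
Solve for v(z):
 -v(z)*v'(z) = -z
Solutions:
 v(z) = -sqrt(C1 + z^2)
 v(z) = sqrt(C1 + z^2)


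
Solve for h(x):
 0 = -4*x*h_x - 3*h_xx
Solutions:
 h(x) = C1 + C2*erf(sqrt(6)*x/3)


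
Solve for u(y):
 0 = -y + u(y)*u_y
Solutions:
 u(y) = -sqrt(C1 + y^2)
 u(y) = sqrt(C1 + y^2)


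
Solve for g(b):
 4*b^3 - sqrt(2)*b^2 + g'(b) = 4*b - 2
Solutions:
 g(b) = C1 - b^4 + sqrt(2)*b^3/3 + 2*b^2 - 2*b


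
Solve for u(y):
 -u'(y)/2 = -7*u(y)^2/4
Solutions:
 u(y) = -2/(C1 + 7*y)


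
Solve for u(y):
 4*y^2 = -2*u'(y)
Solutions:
 u(y) = C1 - 2*y^3/3


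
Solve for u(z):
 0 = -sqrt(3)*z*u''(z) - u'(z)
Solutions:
 u(z) = C1 + C2*z^(1 - sqrt(3)/3)


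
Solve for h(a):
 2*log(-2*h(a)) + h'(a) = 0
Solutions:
 Integral(1/(log(-_y) + log(2)), (_y, h(a)))/2 = C1 - a


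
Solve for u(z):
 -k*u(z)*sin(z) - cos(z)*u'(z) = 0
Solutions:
 u(z) = C1*exp(k*log(cos(z)))


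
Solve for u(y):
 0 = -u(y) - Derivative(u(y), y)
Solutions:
 u(y) = C1*exp(-y)


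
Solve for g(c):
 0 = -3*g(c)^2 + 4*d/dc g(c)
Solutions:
 g(c) = -4/(C1 + 3*c)


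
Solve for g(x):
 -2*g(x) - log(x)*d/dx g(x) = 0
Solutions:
 g(x) = C1*exp(-2*li(x))


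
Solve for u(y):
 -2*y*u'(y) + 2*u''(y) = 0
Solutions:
 u(y) = C1 + C2*erfi(sqrt(2)*y/2)


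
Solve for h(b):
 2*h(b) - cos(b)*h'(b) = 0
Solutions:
 h(b) = C1*(sin(b) + 1)/(sin(b) - 1)


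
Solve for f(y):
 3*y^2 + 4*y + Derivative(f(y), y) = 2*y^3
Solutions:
 f(y) = C1 + y^4/2 - y^3 - 2*y^2


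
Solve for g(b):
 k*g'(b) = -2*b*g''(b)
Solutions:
 g(b) = C1 + b^(1 - re(k)/2)*(C2*sin(log(b)*Abs(im(k))/2) + C3*cos(log(b)*im(k)/2))


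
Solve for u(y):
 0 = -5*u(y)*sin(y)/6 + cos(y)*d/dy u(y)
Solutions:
 u(y) = C1/cos(y)^(5/6)


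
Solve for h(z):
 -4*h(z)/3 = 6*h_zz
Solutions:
 h(z) = C1*sin(sqrt(2)*z/3) + C2*cos(sqrt(2)*z/3)


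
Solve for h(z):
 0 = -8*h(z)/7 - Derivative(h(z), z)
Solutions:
 h(z) = C1*exp(-8*z/7)


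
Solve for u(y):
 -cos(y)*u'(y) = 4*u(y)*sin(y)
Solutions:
 u(y) = C1*cos(y)^4


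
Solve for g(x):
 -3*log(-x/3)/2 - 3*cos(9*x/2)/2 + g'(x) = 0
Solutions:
 g(x) = C1 + 3*x*log(-x)/2 - 3*x*log(3)/2 - 3*x/2 + sin(9*x/2)/3


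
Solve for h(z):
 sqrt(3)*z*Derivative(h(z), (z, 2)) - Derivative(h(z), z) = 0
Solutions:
 h(z) = C1 + C2*z^(sqrt(3)/3 + 1)


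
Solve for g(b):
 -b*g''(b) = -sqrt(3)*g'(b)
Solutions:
 g(b) = C1 + C2*b^(1 + sqrt(3))


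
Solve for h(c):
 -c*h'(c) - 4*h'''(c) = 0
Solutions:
 h(c) = C1 + Integral(C2*airyai(-2^(1/3)*c/2) + C3*airybi(-2^(1/3)*c/2), c)


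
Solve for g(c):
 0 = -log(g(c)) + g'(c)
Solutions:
 li(g(c)) = C1 + c


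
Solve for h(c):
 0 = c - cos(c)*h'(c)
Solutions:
 h(c) = C1 + Integral(c/cos(c), c)


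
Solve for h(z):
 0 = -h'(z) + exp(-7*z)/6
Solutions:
 h(z) = C1 - exp(-7*z)/42


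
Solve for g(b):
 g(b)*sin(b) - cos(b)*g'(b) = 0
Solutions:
 g(b) = C1/cos(b)


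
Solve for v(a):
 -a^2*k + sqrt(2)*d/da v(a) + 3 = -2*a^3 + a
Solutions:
 v(a) = C1 - sqrt(2)*a^4/4 + sqrt(2)*a^3*k/6 + sqrt(2)*a^2/4 - 3*sqrt(2)*a/2


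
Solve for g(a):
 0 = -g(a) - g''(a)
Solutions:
 g(a) = C1*sin(a) + C2*cos(a)


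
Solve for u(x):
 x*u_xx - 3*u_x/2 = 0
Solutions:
 u(x) = C1 + C2*x^(5/2)


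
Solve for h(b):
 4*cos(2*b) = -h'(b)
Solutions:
 h(b) = C1 - 2*sin(2*b)


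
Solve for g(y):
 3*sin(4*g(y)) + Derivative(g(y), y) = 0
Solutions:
 g(y) = -acos((-C1 - exp(24*y))/(C1 - exp(24*y)))/4 + pi/2
 g(y) = acos((-C1 - exp(24*y))/(C1 - exp(24*y)))/4


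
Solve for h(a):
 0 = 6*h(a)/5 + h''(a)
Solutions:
 h(a) = C1*sin(sqrt(30)*a/5) + C2*cos(sqrt(30)*a/5)


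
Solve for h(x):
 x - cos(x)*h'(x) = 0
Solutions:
 h(x) = C1 + Integral(x/cos(x), x)


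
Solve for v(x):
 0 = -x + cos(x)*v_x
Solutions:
 v(x) = C1 + Integral(x/cos(x), x)


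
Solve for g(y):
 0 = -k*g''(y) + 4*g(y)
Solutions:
 g(y) = C1*exp(-2*y*sqrt(1/k)) + C2*exp(2*y*sqrt(1/k))


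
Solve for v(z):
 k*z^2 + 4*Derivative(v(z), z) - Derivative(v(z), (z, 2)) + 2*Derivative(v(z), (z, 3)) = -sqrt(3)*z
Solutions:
 v(z) = C1 - k*z^3/12 - k*z^2/16 + 7*k*z/32 - sqrt(3)*z^2/8 - sqrt(3)*z/16 + (C2*sin(sqrt(31)*z/4) + C3*cos(sqrt(31)*z/4))*exp(z/4)


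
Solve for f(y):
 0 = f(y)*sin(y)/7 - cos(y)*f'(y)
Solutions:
 f(y) = C1/cos(y)^(1/7)


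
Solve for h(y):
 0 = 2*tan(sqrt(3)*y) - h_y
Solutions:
 h(y) = C1 - 2*sqrt(3)*log(cos(sqrt(3)*y))/3


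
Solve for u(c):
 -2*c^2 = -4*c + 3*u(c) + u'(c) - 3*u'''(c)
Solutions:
 u(c) = C1*exp(-2^(1/3)*c*(2/(5*sqrt(29) + 27)^(1/3) + 2^(1/3)*(5*sqrt(29) + 27)^(1/3))/12)*sin(2^(1/3)*sqrt(3)*c*(-2^(1/3)*(5*sqrt(29) + 27)^(1/3) + 2/(5*sqrt(29) + 27)^(1/3))/12) + C2*exp(-2^(1/3)*c*(2/(5*sqrt(29) + 27)^(1/3) + 2^(1/3)*(5*sqrt(29) + 27)^(1/3))/12)*cos(2^(1/3)*sqrt(3)*c*(-2^(1/3)*(5*sqrt(29) + 27)^(1/3) + 2/(5*sqrt(29) + 27)^(1/3))/12) + C3*exp(2^(1/3)*c*(2/(5*sqrt(29) + 27)^(1/3) + 2^(1/3)*(5*sqrt(29) + 27)^(1/3))/6) - 2*c^2/3 + 16*c/9 - 16/27


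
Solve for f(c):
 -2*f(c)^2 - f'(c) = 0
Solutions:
 f(c) = 1/(C1 + 2*c)


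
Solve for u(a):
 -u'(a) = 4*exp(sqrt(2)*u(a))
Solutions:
 u(a) = sqrt(2)*(2*log(1/(C1 + 4*a)) - log(2))/4


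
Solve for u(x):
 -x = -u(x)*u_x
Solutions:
 u(x) = -sqrt(C1 + x^2)
 u(x) = sqrt(C1 + x^2)


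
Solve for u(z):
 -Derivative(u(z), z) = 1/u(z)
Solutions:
 u(z) = -sqrt(C1 - 2*z)
 u(z) = sqrt(C1 - 2*z)


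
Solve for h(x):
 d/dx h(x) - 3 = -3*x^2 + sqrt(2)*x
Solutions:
 h(x) = C1 - x^3 + sqrt(2)*x^2/2 + 3*x


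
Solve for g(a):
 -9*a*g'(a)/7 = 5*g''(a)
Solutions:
 g(a) = C1 + C2*erf(3*sqrt(70)*a/70)


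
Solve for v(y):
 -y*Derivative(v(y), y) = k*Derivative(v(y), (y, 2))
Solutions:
 v(y) = C1 + C2*sqrt(k)*erf(sqrt(2)*y*sqrt(1/k)/2)


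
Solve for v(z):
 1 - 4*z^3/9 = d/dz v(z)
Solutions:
 v(z) = C1 - z^4/9 + z


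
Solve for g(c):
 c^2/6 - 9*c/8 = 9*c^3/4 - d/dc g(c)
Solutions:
 g(c) = C1 + 9*c^4/16 - c^3/18 + 9*c^2/16


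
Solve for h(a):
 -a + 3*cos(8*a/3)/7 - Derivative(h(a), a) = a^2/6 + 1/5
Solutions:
 h(a) = C1 - a^3/18 - a^2/2 - a/5 + 9*sin(8*a/3)/56


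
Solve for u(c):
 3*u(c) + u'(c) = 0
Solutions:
 u(c) = C1*exp(-3*c)


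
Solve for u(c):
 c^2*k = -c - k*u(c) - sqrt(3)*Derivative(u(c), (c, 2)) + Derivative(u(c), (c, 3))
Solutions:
 u(c) = C1*exp(c*(-3^(1/3)*(-9*k/2 + sqrt((9*k + 2*sqrt(3))^2 - 12)/2 - sqrt(3))^(1/3) + sqrt(3) - 3^(2/3)/(-9*k/2 + sqrt((9*k + 2*sqrt(3))^2 - 12)/2 - sqrt(3))^(1/3))/3) + C2*exp(c*(3^(1/3)*(-9*k/2 + sqrt((9*k + 2*sqrt(3))^2 - 12)/2 - sqrt(3))^(1/3)/6 - 3^(5/6)*I*(-9*k/2 + sqrt((9*k + 2*sqrt(3))^2 - 12)/2 - sqrt(3))^(1/3)/6 + sqrt(3)/3 - 2/((-3^(1/3) + 3^(5/6)*I)*(-9*k/2 + sqrt((9*k + 2*sqrt(3))^2 - 12)/2 - sqrt(3))^(1/3)))) + C3*exp(c*(3^(1/3)*(-9*k/2 + sqrt((9*k + 2*sqrt(3))^2 - 12)/2 - sqrt(3))^(1/3)/6 + 3^(5/6)*I*(-9*k/2 + sqrt((9*k + 2*sqrt(3))^2 - 12)/2 - sqrt(3))^(1/3)/6 + sqrt(3)/3 + 2/((3^(1/3) + 3^(5/6)*I)*(-9*k/2 + sqrt((9*k + 2*sqrt(3))^2 - 12)/2 - sqrt(3))^(1/3)))) - c^2 - c/k + 2*sqrt(3)/k


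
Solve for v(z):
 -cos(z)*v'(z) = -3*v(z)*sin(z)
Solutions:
 v(z) = C1/cos(z)^3


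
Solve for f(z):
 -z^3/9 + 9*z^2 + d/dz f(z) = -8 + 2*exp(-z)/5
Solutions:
 f(z) = C1 + z^4/36 - 3*z^3 - 8*z - 2*exp(-z)/5


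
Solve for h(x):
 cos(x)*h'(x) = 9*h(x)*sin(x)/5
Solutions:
 h(x) = C1/cos(x)^(9/5)


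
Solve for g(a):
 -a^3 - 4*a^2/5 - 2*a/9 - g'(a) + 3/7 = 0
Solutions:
 g(a) = C1 - a^4/4 - 4*a^3/15 - a^2/9 + 3*a/7


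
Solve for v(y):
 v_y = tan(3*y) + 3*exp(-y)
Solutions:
 v(y) = C1 + log(tan(3*y)^2 + 1)/6 - 3*exp(-y)


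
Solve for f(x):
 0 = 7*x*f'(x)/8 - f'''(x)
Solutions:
 f(x) = C1 + Integral(C2*airyai(7^(1/3)*x/2) + C3*airybi(7^(1/3)*x/2), x)


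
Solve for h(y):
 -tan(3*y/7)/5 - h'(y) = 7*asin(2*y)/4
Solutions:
 h(y) = C1 - 7*y*asin(2*y)/4 - 7*sqrt(1 - 4*y^2)/8 + 7*log(cos(3*y/7))/15


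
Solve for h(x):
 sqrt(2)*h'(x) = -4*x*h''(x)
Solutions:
 h(x) = C1 + C2*x^(1 - sqrt(2)/4)


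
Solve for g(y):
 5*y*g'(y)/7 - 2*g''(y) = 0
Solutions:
 g(y) = C1 + C2*erfi(sqrt(35)*y/14)


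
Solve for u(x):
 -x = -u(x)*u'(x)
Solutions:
 u(x) = -sqrt(C1 + x^2)
 u(x) = sqrt(C1 + x^2)


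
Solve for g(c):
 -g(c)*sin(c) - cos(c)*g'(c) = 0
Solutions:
 g(c) = C1*cos(c)


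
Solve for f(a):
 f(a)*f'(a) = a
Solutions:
 f(a) = -sqrt(C1 + a^2)
 f(a) = sqrt(C1 + a^2)


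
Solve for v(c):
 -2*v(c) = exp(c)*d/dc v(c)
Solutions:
 v(c) = C1*exp(2*exp(-c))


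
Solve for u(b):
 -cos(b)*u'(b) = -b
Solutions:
 u(b) = C1 + Integral(b/cos(b), b)


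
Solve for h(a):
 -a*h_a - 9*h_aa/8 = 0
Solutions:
 h(a) = C1 + C2*erf(2*a/3)


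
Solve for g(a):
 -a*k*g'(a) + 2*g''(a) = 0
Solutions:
 g(a) = Piecewise((-sqrt(pi)*C1*erf(a*sqrt(-k)/2)/sqrt(-k) - C2, (k > 0) | (k < 0)), (-C1*a - C2, True))


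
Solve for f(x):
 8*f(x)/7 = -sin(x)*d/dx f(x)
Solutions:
 f(x) = C1*(cos(x) + 1)^(4/7)/(cos(x) - 1)^(4/7)


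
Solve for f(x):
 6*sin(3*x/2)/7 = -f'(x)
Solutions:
 f(x) = C1 + 4*cos(3*x/2)/7


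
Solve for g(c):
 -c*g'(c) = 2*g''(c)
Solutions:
 g(c) = C1 + C2*erf(c/2)


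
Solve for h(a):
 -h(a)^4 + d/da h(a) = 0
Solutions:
 h(a) = (-1/(C1 + 3*a))^(1/3)
 h(a) = (-1/(C1 + a))^(1/3)*(-3^(2/3) - 3*3^(1/6)*I)/6
 h(a) = (-1/(C1 + a))^(1/3)*(-3^(2/3) + 3*3^(1/6)*I)/6


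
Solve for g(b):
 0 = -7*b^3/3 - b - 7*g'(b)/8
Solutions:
 g(b) = C1 - 2*b^4/3 - 4*b^2/7


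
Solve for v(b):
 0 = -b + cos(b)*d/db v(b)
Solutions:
 v(b) = C1 + Integral(b/cos(b), b)


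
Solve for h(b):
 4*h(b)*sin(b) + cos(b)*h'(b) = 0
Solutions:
 h(b) = C1*cos(b)^4


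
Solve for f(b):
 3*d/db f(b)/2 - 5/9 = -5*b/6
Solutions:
 f(b) = C1 - 5*b^2/18 + 10*b/27


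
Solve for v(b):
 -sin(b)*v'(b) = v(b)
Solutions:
 v(b) = C1*sqrt(cos(b) + 1)/sqrt(cos(b) - 1)


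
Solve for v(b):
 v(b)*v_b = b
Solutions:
 v(b) = -sqrt(C1 + b^2)
 v(b) = sqrt(C1 + b^2)


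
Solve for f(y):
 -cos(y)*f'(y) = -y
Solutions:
 f(y) = C1 + Integral(y/cos(y), y)


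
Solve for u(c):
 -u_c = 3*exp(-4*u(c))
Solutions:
 u(c) = log(-I*(C1 - 12*c)^(1/4))
 u(c) = log(I*(C1 - 12*c)^(1/4))
 u(c) = log(-(C1 - 12*c)^(1/4))
 u(c) = log(C1 - 12*c)/4


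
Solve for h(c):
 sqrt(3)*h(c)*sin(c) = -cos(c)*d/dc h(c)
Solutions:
 h(c) = C1*cos(c)^(sqrt(3))


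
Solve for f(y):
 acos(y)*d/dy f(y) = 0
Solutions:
 f(y) = C1


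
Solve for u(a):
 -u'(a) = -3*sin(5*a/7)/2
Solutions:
 u(a) = C1 - 21*cos(5*a/7)/10


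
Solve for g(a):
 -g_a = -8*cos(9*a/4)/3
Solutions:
 g(a) = C1 + 32*sin(9*a/4)/27


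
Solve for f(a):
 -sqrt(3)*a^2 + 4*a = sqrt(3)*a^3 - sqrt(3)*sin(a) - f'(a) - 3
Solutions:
 f(a) = C1 + sqrt(3)*a^4/4 + sqrt(3)*a^3/3 - 2*a^2 - 3*a + sqrt(3)*cos(a)


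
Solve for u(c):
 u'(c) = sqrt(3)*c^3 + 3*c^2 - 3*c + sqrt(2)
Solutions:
 u(c) = C1 + sqrt(3)*c^4/4 + c^3 - 3*c^2/2 + sqrt(2)*c


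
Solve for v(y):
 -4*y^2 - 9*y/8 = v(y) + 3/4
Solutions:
 v(y) = -4*y^2 - 9*y/8 - 3/4


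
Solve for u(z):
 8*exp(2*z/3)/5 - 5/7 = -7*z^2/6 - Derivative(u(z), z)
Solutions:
 u(z) = C1 - 7*z^3/18 + 5*z/7 - 12*exp(2*z/3)/5


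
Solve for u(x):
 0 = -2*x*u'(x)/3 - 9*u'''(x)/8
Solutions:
 u(x) = C1 + Integral(C2*airyai(-2*2^(1/3)*x/3) + C3*airybi(-2*2^(1/3)*x/3), x)


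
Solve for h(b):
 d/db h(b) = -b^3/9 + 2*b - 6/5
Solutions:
 h(b) = C1 - b^4/36 + b^2 - 6*b/5


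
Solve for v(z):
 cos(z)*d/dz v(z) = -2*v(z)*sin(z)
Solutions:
 v(z) = C1*cos(z)^2


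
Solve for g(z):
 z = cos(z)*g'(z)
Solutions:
 g(z) = C1 + Integral(z/cos(z), z)


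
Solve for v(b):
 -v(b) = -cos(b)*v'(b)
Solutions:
 v(b) = C1*sqrt(sin(b) + 1)/sqrt(sin(b) - 1)


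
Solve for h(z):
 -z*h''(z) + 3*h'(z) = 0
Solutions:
 h(z) = C1 + C2*z^4


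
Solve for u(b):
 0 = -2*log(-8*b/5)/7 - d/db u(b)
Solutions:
 u(b) = C1 - 2*b*log(-b)/7 + 2*b*(-3*log(2) + 1 + log(5))/7


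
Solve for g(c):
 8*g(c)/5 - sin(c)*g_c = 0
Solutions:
 g(c) = C1*(cos(c) - 1)^(4/5)/(cos(c) + 1)^(4/5)


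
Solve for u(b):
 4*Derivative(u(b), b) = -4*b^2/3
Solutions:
 u(b) = C1 - b^3/9


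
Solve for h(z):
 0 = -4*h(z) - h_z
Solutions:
 h(z) = C1*exp(-4*z)


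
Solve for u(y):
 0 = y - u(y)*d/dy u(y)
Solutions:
 u(y) = -sqrt(C1 + y^2)
 u(y) = sqrt(C1 + y^2)


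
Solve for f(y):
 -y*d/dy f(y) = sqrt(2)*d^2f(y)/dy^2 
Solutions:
 f(y) = C1 + C2*erf(2^(1/4)*y/2)


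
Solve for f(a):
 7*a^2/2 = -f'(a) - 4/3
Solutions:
 f(a) = C1 - 7*a^3/6 - 4*a/3


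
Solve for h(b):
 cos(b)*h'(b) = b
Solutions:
 h(b) = C1 + Integral(b/cos(b), b)


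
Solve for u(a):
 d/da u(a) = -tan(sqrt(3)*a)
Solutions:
 u(a) = C1 + sqrt(3)*log(cos(sqrt(3)*a))/3


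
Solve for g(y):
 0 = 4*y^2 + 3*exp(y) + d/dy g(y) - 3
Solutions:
 g(y) = C1 - 4*y^3/3 + 3*y - 3*exp(y)


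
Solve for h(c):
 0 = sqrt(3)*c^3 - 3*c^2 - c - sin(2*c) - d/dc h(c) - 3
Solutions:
 h(c) = C1 + sqrt(3)*c^4/4 - c^3 - c^2/2 - 3*c + cos(2*c)/2


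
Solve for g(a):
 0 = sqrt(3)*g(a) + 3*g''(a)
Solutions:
 g(a) = C1*sin(3^(3/4)*a/3) + C2*cos(3^(3/4)*a/3)


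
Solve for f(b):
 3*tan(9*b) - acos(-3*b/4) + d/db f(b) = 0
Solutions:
 f(b) = C1 + b*acos(-3*b/4) + sqrt(16 - 9*b^2)/3 + log(cos(9*b))/3


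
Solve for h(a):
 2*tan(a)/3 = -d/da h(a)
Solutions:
 h(a) = C1 + 2*log(cos(a))/3


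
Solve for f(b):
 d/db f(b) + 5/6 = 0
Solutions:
 f(b) = C1 - 5*b/6


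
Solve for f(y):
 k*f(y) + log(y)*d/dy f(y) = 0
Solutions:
 f(y) = C1*exp(-k*li(y))


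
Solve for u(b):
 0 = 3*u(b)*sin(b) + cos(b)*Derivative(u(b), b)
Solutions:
 u(b) = C1*cos(b)^3


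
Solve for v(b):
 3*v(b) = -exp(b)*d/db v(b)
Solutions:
 v(b) = C1*exp(3*exp(-b))


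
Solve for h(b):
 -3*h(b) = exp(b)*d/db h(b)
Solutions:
 h(b) = C1*exp(3*exp(-b))


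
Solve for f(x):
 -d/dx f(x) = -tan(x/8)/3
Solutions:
 f(x) = C1 - 8*log(cos(x/8))/3


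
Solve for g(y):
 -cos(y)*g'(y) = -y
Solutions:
 g(y) = C1 + Integral(y/cos(y), y)


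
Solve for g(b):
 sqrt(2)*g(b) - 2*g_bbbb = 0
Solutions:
 g(b) = C1*exp(-2^(7/8)*b/2) + C2*exp(2^(7/8)*b/2) + C3*sin(2^(7/8)*b/2) + C4*cos(2^(7/8)*b/2)


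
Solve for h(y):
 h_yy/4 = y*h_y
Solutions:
 h(y) = C1 + C2*erfi(sqrt(2)*y)


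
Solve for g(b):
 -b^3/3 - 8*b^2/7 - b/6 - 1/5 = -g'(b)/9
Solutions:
 g(b) = C1 + 3*b^4/4 + 24*b^3/7 + 3*b^2/4 + 9*b/5


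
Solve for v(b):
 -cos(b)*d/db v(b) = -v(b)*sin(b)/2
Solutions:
 v(b) = C1/sqrt(cos(b))


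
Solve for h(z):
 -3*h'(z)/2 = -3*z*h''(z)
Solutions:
 h(z) = C1 + C2*z^(3/2)


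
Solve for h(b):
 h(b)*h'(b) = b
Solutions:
 h(b) = -sqrt(C1 + b^2)
 h(b) = sqrt(C1 + b^2)


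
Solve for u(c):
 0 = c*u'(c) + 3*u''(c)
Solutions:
 u(c) = C1 + C2*erf(sqrt(6)*c/6)


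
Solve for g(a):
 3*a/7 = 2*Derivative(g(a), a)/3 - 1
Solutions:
 g(a) = C1 + 9*a^2/28 + 3*a/2


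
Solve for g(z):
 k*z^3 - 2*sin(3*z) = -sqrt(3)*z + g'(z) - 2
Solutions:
 g(z) = C1 + k*z^4/4 + sqrt(3)*z^2/2 + 2*z + 2*cos(3*z)/3


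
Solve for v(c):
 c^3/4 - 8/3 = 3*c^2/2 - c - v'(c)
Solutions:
 v(c) = C1 - c^4/16 + c^3/2 - c^2/2 + 8*c/3


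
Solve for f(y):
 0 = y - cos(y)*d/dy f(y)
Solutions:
 f(y) = C1 + Integral(y/cos(y), y)


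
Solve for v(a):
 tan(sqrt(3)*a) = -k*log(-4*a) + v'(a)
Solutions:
 v(a) = C1 + a*k*(log(-a) - 1) + 2*a*k*log(2) - sqrt(3)*log(cos(sqrt(3)*a))/3


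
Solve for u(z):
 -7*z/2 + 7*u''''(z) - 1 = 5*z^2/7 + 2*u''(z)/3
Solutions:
 u(z) = C1 + C2*z + C3*exp(-sqrt(42)*z/21) + C4*exp(sqrt(42)*z/21) - 5*z^4/56 - 7*z^3/8 - 12*z^2


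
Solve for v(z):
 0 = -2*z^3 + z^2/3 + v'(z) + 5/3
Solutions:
 v(z) = C1 + z^4/2 - z^3/9 - 5*z/3


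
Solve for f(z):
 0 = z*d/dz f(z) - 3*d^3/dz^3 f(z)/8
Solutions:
 f(z) = C1 + Integral(C2*airyai(2*3^(2/3)*z/3) + C3*airybi(2*3^(2/3)*z/3), z)


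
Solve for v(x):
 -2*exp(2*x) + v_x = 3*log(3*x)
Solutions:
 v(x) = C1 + 3*x*log(x) + 3*x*(-1 + log(3)) + exp(2*x)


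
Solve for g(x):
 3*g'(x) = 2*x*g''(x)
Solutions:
 g(x) = C1 + C2*x^(5/2)


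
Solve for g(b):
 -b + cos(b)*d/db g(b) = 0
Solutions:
 g(b) = C1 + Integral(b/cos(b), b)


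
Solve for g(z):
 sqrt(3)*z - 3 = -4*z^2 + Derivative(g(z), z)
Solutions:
 g(z) = C1 + 4*z^3/3 + sqrt(3)*z^2/2 - 3*z


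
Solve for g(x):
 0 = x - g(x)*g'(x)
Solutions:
 g(x) = -sqrt(C1 + x^2)
 g(x) = sqrt(C1 + x^2)


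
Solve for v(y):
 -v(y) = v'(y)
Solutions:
 v(y) = C1*exp(-y)


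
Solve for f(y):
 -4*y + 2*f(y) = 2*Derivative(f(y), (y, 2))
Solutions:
 f(y) = C1*exp(-y) + C2*exp(y) + 2*y


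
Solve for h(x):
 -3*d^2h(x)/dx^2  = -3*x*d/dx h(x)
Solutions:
 h(x) = C1 + C2*erfi(sqrt(2)*x/2)


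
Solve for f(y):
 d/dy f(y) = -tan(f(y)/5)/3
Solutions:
 f(y) = -5*asin(C1*exp(-y/15)) + 5*pi
 f(y) = 5*asin(C1*exp(-y/15))


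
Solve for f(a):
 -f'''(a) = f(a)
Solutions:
 f(a) = C3*exp(-a) + (C1*sin(sqrt(3)*a/2) + C2*cos(sqrt(3)*a/2))*exp(a/2)


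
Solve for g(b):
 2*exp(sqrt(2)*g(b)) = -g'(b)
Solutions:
 g(b) = sqrt(2)*(2*log(1/(C1 + 2*b)) - log(2))/4


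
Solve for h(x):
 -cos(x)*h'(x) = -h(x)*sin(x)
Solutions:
 h(x) = C1/cos(x)


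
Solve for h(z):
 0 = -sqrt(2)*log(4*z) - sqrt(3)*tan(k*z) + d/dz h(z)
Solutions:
 h(z) = C1 + sqrt(2)*z*(log(z) - 1) + 2*sqrt(2)*z*log(2) + sqrt(3)*Piecewise((-log(cos(k*z))/k, Ne(k, 0)), (0, True))


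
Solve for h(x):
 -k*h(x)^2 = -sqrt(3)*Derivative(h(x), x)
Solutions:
 h(x) = -3/(C1 + sqrt(3)*k*x)


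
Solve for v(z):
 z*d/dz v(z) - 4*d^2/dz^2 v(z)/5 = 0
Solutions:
 v(z) = C1 + C2*erfi(sqrt(10)*z/4)


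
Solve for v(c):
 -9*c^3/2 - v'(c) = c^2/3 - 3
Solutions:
 v(c) = C1 - 9*c^4/8 - c^3/9 + 3*c


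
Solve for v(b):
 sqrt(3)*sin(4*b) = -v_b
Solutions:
 v(b) = C1 + sqrt(3)*cos(4*b)/4


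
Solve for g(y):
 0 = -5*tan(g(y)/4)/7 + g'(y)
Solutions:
 g(y) = -4*asin(C1*exp(5*y/28)) + 4*pi
 g(y) = 4*asin(C1*exp(5*y/28))


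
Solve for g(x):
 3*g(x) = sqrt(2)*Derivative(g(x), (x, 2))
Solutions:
 g(x) = C1*exp(-2^(3/4)*sqrt(3)*x/2) + C2*exp(2^(3/4)*sqrt(3)*x/2)


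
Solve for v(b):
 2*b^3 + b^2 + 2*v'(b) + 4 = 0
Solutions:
 v(b) = C1 - b^4/4 - b^3/6 - 2*b


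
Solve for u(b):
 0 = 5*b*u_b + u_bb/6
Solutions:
 u(b) = C1 + C2*erf(sqrt(15)*b)


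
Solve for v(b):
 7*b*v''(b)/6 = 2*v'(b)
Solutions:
 v(b) = C1 + C2*b^(19/7)


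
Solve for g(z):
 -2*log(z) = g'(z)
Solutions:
 g(z) = C1 - 2*z*log(z) + 2*z


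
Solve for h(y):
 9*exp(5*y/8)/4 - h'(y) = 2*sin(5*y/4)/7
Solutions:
 h(y) = C1 + 18*exp(5*y/8)/5 + 8*cos(5*y/4)/35


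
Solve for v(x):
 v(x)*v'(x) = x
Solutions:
 v(x) = -sqrt(C1 + x^2)
 v(x) = sqrt(C1 + x^2)


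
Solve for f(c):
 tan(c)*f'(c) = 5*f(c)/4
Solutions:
 f(c) = C1*sin(c)^(5/4)


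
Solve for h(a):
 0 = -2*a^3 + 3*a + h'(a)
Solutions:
 h(a) = C1 + a^4/2 - 3*a^2/2


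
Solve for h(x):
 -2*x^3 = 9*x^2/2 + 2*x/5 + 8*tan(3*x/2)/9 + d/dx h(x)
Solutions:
 h(x) = C1 - x^4/2 - 3*x^3/2 - x^2/5 + 16*log(cos(3*x/2))/27


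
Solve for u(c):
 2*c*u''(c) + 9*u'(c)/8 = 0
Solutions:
 u(c) = C1 + C2*c^(7/16)


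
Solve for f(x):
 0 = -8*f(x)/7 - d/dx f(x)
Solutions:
 f(x) = C1*exp(-8*x/7)


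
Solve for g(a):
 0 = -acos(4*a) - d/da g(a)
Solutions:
 g(a) = C1 - a*acos(4*a) + sqrt(1 - 16*a^2)/4


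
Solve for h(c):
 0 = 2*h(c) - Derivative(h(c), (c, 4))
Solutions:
 h(c) = C1*exp(-2^(1/4)*c) + C2*exp(2^(1/4)*c) + C3*sin(2^(1/4)*c) + C4*cos(2^(1/4)*c)


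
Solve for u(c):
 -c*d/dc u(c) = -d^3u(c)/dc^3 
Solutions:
 u(c) = C1 + Integral(C2*airyai(c) + C3*airybi(c), c)


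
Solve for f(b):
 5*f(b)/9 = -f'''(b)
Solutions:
 f(b) = C3*exp(-15^(1/3)*b/3) + (C1*sin(3^(5/6)*5^(1/3)*b/6) + C2*cos(3^(5/6)*5^(1/3)*b/6))*exp(15^(1/3)*b/6)


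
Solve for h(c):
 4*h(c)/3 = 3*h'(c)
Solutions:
 h(c) = C1*exp(4*c/9)


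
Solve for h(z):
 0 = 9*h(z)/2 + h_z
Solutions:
 h(z) = C1*exp(-9*z/2)


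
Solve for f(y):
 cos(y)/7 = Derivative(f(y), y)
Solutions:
 f(y) = C1 + sin(y)/7


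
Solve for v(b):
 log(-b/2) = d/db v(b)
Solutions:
 v(b) = C1 + b*log(-b) + b*(-1 - log(2))


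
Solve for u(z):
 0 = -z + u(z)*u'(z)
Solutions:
 u(z) = -sqrt(C1 + z^2)
 u(z) = sqrt(C1 + z^2)


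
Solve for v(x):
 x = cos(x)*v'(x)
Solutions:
 v(x) = C1 + Integral(x/cos(x), x)


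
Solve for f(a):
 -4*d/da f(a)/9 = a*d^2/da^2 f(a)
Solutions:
 f(a) = C1 + C2*a^(5/9)


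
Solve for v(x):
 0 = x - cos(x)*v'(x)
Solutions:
 v(x) = C1 + Integral(x/cos(x), x)


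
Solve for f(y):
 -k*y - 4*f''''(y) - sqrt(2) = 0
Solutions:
 f(y) = C1 + C2*y + C3*y^2 + C4*y^3 - k*y^5/480 - sqrt(2)*y^4/96


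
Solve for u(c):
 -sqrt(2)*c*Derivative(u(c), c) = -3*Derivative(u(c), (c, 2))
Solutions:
 u(c) = C1 + C2*erfi(2^(3/4)*sqrt(3)*c/6)


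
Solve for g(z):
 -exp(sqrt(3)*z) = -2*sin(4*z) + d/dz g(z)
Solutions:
 g(z) = C1 - sqrt(3)*exp(sqrt(3)*z)/3 - cos(4*z)/2


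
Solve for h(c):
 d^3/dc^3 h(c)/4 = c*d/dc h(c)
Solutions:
 h(c) = C1 + Integral(C2*airyai(2^(2/3)*c) + C3*airybi(2^(2/3)*c), c)


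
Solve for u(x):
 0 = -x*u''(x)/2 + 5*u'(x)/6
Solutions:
 u(x) = C1 + C2*x^(8/3)


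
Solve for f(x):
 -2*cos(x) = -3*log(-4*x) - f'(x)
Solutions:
 f(x) = C1 - 3*x*log(-x) - 6*x*log(2) + 3*x + 2*sin(x)


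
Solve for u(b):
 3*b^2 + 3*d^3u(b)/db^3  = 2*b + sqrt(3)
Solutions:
 u(b) = C1 + C2*b + C3*b^2 - b^5/60 + b^4/36 + sqrt(3)*b^3/18


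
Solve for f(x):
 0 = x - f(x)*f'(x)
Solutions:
 f(x) = -sqrt(C1 + x^2)
 f(x) = sqrt(C1 + x^2)


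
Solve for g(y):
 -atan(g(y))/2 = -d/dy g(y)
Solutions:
 Integral(1/atan(_y), (_y, g(y))) = C1 + y/2


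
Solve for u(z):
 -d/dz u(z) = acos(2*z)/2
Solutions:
 u(z) = C1 - z*acos(2*z)/2 + sqrt(1 - 4*z^2)/4


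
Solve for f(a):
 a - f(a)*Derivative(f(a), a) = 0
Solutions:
 f(a) = -sqrt(C1 + a^2)
 f(a) = sqrt(C1 + a^2)


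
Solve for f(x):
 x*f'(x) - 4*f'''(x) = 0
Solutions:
 f(x) = C1 + Integral(C2*airyai(2^(1/3)*x/2) + C3*airybi(2^(1/3)*x/2), x)


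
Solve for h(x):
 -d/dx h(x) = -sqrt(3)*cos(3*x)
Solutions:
 h(x) = C1 + sqrt(3)*sin(3*x)/3


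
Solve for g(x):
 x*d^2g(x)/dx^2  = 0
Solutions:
 g(x) = C1 + C2*x


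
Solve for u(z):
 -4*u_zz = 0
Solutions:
 u(z) = C1 + C2*z


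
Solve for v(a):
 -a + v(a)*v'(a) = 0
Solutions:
 v(a) = -sqrt(C1 + a^2)
 v(a) = sqrt(C1 + a^2)


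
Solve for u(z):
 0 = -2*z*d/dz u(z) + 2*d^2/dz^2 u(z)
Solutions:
 u(z) = C1 + C2*erfi(sqrt(2)*z/2)


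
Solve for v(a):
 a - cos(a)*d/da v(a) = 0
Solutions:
 v(a) = C1 + Integral(a/cos(a), a)


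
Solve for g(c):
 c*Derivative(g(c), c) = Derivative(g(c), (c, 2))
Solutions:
 g(c) = C1 + C2*erfi(sqrt(2)*c/2)


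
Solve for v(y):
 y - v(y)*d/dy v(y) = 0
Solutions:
 v(y) = -sqrt(C1 + y^2)
 v(y) = sqrt(C1 + y^2)


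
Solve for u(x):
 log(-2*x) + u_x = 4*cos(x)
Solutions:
 u(x) = C1 - x*log(-x) - x*log(2) + x + 4*sin(x)


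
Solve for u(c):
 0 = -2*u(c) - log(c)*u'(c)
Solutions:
 u(c) = C1*exp(-2*li(c))


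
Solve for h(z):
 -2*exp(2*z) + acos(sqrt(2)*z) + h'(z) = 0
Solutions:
 h(z) = C1 - z*acos(sqrt(2)*z) + sqrt(2)*sqrt(1 - 2*z^2)/2 + exp(2*z)


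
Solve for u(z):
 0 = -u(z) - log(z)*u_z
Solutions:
 u(z) = C1*exp(-li(z))


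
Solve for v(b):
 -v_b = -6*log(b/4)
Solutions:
 v(b) = C1 + 6*b*log(b) - b*log(4096) - 6*b


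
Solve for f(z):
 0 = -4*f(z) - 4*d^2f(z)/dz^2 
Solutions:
 f(z) = C1*sin(z) + C2*cos(z)


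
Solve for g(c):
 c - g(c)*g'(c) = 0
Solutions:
 g(c) = -sqrt(C1 + c^2)
 g(c) = sqrt(C1 + c^2)


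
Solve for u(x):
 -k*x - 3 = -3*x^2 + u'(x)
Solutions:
 u(x) = C1 - k*x^2/2 + x^3 - 3*x


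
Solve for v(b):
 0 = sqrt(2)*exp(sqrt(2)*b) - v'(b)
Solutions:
 v(b) = C1 + exp(sqrt(2)*b)


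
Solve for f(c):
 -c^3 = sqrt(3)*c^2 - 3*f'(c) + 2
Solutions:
 f(c) = C1 + c^4/12 + sqrt(3)*c^3/9 + 2*c/3


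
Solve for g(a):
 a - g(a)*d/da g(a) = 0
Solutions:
 g(a) = -sqrt(C1 + a^2)
 g(a) = sqrt(C1 + a^2)


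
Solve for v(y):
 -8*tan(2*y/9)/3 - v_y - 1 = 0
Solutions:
 v(y) = C1 - y + 12*log(cos(2*y/9))


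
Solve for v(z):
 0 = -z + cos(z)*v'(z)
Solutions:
 v(z) = C1 + Integral(z/cos(z), z)


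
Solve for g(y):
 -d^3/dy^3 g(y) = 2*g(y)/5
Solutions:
 g(y) = C3*exp(-2^(1/3)*5^(2/3)*y/5) + (C1*sin(2^(1/3)*sqrt(3)*5^(2/3)*y/10) + C2*cos(2^(1/3)*sqrt(3)*5^(2/3)*y/10))*exp(2^(1/3)*5^(2/3)*y/10)


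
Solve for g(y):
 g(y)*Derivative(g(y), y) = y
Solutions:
 g(y) = -sqrt(C1 + y^2)
 g(y) = sqrt(C1 + y^2)


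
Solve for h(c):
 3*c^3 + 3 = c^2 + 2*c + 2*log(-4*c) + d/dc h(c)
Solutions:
 h(c) = C1 + 3*c^4/4 - c^3/3 - c^2 - 2*c*log(-c) + c*(5 - 4*log(2))


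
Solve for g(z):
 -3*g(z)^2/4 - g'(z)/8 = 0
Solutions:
 g(z) = 1/(C1 + 6*z)


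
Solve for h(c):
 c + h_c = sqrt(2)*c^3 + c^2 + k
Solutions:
 h(c) = C1 + sqrt(2)*c^4/4 + c^3/3 - c^2/2 + c*k


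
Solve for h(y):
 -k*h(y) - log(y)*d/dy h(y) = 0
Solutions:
 h(y) = C1*exp(-k*li(y))


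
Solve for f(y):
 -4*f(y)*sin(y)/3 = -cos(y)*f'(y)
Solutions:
 f(y) = C1/cos(y)^(4/3)


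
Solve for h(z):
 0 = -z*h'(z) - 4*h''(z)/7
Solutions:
 h(z) = C1 + C2*erf(sqrt(14)*z/4)


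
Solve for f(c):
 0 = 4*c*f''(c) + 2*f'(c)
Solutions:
 f(c) = C1 + C2*sqrt(c)


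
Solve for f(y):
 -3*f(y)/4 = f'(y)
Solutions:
 f(y) = C1*exp(-3*y/4)


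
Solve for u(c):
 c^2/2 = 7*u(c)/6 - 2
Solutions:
 u(c) = 3*c^2/7 + 12/7


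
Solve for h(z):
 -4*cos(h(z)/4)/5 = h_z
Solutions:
 4*z/5 - 2*log(sin(h(z)/4) - 1) + 2*log(sin(h(z)/4) + 1) = C1


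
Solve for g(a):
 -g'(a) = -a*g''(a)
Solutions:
 g(a) = C1 + C2*a^2


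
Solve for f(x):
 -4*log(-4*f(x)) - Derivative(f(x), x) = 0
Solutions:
 Integral(1/(log(-_y) + 2*log(2)), (_y, f(x)))/4 = C1 - x


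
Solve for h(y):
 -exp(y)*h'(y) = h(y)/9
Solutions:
 h(y) = C1*exp(exp(-y)/9)


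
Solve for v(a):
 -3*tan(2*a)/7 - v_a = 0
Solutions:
 v(a) = C1 + 3*log(cos(2*a))/14


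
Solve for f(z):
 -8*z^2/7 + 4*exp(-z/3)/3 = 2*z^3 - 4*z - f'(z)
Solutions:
 f(z) = C1 + z^4/2 + 8*z^3/21 - 2*z^2 + 4*exp(-z/3)


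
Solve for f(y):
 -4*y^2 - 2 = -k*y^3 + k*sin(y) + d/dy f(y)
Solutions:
 f(y) = C1 + k*y^4/4 + k*cos(y) - 4*y^3/3 - 2*y


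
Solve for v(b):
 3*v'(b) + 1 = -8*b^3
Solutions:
 v(b) = C1 - 2*b^4/3 - b/3


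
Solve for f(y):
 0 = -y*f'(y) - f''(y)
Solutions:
 f(y) = C1 + C2*erf(sqrt(2)*y/2)


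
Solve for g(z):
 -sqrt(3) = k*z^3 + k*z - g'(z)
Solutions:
 g(z) = C1 + k*z^4/4 + k*z^2/2 + sqrt(3)*z


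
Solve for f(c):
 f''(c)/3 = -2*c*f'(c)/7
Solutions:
 f(c) = C1 + C2*erf(sqrt(21)*c/7)


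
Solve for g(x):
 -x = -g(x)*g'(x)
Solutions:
 g(x) = -sqrt(C1 + x^2)
 g(x) = sqrt(C1 + x^2)


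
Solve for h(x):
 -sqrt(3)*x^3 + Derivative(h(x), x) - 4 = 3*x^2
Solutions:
 h(x) = C1 + sqrt(3)*x^4/4 + x^3 + 4*x


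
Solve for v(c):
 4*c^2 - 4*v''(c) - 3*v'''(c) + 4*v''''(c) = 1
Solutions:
 v(c) = C1 + C2*c + C3*exp(c*(3 - sqrt(73))/8) + C4*exp(c*(3 + sqrt(73))/8) + c^4/12 - c^3/4 + 23*c^2/16


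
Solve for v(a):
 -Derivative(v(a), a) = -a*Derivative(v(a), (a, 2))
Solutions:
 v(a) = C1 + C2*a^2


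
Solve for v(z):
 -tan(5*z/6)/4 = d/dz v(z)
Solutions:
 v(z) = C1 + 3*log(cos(5*z/6))/10


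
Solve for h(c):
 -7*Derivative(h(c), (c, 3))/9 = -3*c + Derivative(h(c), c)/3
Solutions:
 h(c) = C1 + C2*sin(sqrt(21)*c/7) + C3*cos(sqrt(21)*c/7) + 9*c^2/2


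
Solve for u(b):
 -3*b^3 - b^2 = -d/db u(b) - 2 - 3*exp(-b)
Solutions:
 u(b) = C1 + 3*b^4/4 + b^3/3 - 2*b + 3*exp(-b)
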